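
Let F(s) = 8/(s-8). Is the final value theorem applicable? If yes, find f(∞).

sF(s) = 8s/(s-8) has a pole at s = 8 in the right half-plane. Theorem does NOT apply (unstable system; f(t) = 8·e^(8t) grows without bound).

Final answer: Not applicable (unstable)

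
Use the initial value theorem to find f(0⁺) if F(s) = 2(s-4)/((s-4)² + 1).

f(0⁺) = lim_{s→∞} sF(s) = lim_{s→∞} 2s(s-4)/((s-4)² + 1) = 2

Final answer: 2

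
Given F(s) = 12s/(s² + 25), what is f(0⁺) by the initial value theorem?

f(0⁺) = lim_{s→∞} s·12s/(s² + 25) = lim_{s→∞} 12s²/(s² + 25) = 12

Final answer: 12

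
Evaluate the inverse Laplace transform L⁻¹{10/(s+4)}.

L⁻¹{1/(s-a)} = e^(at), so L⁻¹{1/(s+4)} = e^(-4t), and L⁻¹{10/(s+4)} = 10·e^(-4t)

Final answer: 10·e^(-4t)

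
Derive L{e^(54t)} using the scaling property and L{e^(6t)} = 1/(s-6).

Using L{f(at)} = (1/a)F(s/a) with a=9 and f(t) = e^(6t): L{e^(54t)} = (1/9) · 1/((s/9)-6) = (1/9) · 9/(s-54) = 1/(s-54)

Final answer: 1/(s-54)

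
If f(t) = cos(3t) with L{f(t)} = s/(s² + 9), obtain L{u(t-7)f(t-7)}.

Time shift theorem: L{u(t-a)f(t-a)} = e^(-as)F(s). Here a=7, F(s) = s/(s² + 9), so L{u(t-7)f(t-7)} = e^(-7s)·s/(s² + 9)

Final answer: e^(-7s)·s/(s² + 9)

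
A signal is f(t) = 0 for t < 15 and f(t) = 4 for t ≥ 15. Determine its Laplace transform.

f(t) = 4·u(t-15). L{u(t-15)} = e^(-15s)/s, so L{f(t)} = 4·e^(-15s)/s

Final answer: 4·e^(-15s)/s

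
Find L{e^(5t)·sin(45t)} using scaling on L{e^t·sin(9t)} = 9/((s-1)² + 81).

Scaling with a=5: L{e^(5t)·sin(45t)} = (1/5) · 9/((s/5-1)² + 81). Simplifying: 45/((s-5)² + 2025)

Final answer: 45/((s-5)² + 2025)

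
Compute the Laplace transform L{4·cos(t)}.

L{cos(ωt)} = s/(s² + ω²), so L{cos(t)} = s/(s² + 1). Then L{4·cos(t)} = 4·s/(s² + 1) = 4s/(s² + 1)

Final answer: 4s/(s² + 1)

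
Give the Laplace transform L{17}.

L{17} = 17 · L{1} = 17/s

Final answer: 17/s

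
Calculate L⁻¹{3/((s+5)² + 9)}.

Form: b/((s-a)² + b²) → e^(at)sin(bt). With a=-5, b=3

Final answer: e^(-5t)·sin(3t)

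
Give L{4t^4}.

L{t^n} = n!/s^(n+1). So L{4t^4} = 4·4!/s^5 = 96/s^5

Final answer: 96/s^5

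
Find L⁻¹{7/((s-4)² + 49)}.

Form: b/((s-a)² + b²) → e^(at)sin(bt). With a=4, b=7

Final answer: e^(4t)·sin(7t)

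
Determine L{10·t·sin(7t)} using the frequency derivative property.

L{sin(7t)} = 7/(s² + 49). By L{t·f(t)} = -F'(s): -d/ds[7/(s² + 49)] = -(7)·(-2s)/(s² + 49)² = 14s/(s² + 49)². Then L{10·t·sin(7t)} = 10·14s/(s² + 49)² = 140s/(s² + 49)²

Final answer: 140s/(s² + 49)²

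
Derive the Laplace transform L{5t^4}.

L{5t^4} = 5 · L{t^4} = 5 · 24/s^5 = 120/s^5

Final answer: 120/s^5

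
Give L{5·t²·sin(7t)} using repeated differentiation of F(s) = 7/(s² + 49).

F(s) = 7/(s² + 49). F'(s) = -14s/(s² + 49)². F''(s) = -14(49 - 3s²)/(s² + 49)³ = (42s² - 686)/(s² + 49)³. So L{t²·sin(7t)} = (-1)² F''(s) = (42s² - 686)/(s² + 49)³. Then L{5·t²·sin(7t)} = 5·(42s² - 686)/(s² + 49)³ = (210s² - 3430)/(s² + 49)³

Final answer: (210s² - 3430)/(s² + 49)³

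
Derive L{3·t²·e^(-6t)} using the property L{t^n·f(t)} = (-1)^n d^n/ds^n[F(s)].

L{e^(-6t)} = 1/(s+6). d/ds[1/(s+6)] = -1/(s+6)². d²/ds²[1/(s+6)] = 2/(s+6)³. So L{t²·e^(-6t)} = (-1)² · 2/(s+6)³ = 2/(s+6)³. Then L{3·t²·e^(-6t)} = 3·2/(s+6)³ = 6/(s+6)³

Final answer: 6/(s+6)³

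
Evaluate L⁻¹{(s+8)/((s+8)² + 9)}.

Using frequency shift: L⁻¹{(s-a)/((s-a)² + b²)} = e^(at)cos(bt). Here a=-8, b=3

Final answer: e^(-8t)·cos(3t)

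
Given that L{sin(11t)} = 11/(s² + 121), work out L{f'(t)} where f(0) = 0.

L{f'(t)} = s·F(s) - f(0) = s·11/(s² + 121) - 0 = 11s/(s² + 121)

Final answer: 11s/(s² + 121)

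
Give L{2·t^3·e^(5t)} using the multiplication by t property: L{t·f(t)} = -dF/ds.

Using L{t^n·e^(at)} = n!/(s-a)^(n+1), L{t^3·e^(5t)} = 6/(s-5)^4, so L{2·t^3·e^(5t)} = 2·6/(s-5)^4 = 12/(s-5)^4

Final answer: 12/(s-5)^4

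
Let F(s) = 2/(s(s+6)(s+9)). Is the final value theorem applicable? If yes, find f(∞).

Poles of sF(s) = 2/((s+6)(s+9)) are at s = -6 and s = -9, both in the left half-plane. Theorem applies. f(∞) = lim_{s→0} sF(s) = 2/(6·9) = 1/27

Final answer: 1/27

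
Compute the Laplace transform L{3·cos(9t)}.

L{cos(ωt)} = s/(s² + ω²), so L{cos(9t)} = s/(s² + 81). Then L{3·cos(9t)} = 3·s/(s² + 81) = 3s/(s² + 81)

Final answer: 3s/(s² + 81)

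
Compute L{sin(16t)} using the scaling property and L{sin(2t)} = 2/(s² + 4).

Using L{f(at)} = (1/a)F(s/a) with a=8: L{sin(16t)} = (1/8) · 2/((s/8)² + 4) = (1/8) · 2·64/(s² + 256) = 16/(s² + 256)

Final answer: 16/(s² + 256)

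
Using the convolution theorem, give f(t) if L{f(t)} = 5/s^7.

5/s^7 = (5/s)·(1/s^6) = L{5}·L{t^5/120}. By convolution, f(t) = 5*t^5/120 = ∫₀ᵗ 5·τ^5/120 dτ = 5·t^6/720

Final answer: 5·t^6/720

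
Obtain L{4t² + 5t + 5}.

L{4t² + 5t + 5} = 4·2/s³ + 5/s² + 5/s = 8/s³ + 5/s² + 5/s

Final answer: 8/s³ + 5/s² + 5/s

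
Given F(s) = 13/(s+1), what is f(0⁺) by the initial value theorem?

f(0⁺) = lim_{s→∞} s·13/(s+1) = lim_{s→∞} 13s/(s+1) = 13

Final answer: 13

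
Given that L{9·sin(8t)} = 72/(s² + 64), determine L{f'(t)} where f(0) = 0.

L{f'(t)} = s·F(s) - f(0) = s·72/(s² + 64) - 0 = 72s/(s² + 64)

Final answer: 72s/(s² + 64)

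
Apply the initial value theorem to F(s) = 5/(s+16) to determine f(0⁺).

f(0⁺) = lim_{s→∞} s·5/(s+16) = lim_{s→∞} 5s/(s+16) = 5

Final answer: 5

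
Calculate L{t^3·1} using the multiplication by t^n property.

L{1} = 1/s. d^1/ds^1[1/s] = -1/s². d^2/ds^2[1/s] = 2/s^3. d^3/ds^3[1/s] = -6/s^4. So L{t^3} = (-1)^{3}·-6/s^4 = 6/s^4

Final answer: 6/s^4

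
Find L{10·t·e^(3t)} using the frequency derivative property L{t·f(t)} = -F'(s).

L{e^(3t)} = 1/(s-3). By frequency derivative: L{t·e^(3t)} = -d/ds[1/(s-3)] = -(-1)/(s-3)² = 1/(s-3)². Then L{10·t·e^(3t)} = 10·1/(s-3)² = 10/(s-3)²

Final answer: 10/(s-3)²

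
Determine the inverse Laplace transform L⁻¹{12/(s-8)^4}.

L⁻¹{n!/(s-a)^(n+1)} = t^n·e^(at) with n=3, a=8. So L⁻¹{6/(s-8)^4} = t^3·e^(8t), and L⁻¹{12/(s-8)^4} = (12/6)·t^3·e^(8t) = 2·t^3·e^(8t)

Final answer: 2·t^3·e^(8t)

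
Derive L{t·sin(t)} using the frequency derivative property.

L{sin(t)} = 1/(s² + 1). By L{t·f(t)} = -F'(s): -d/ds[1/(s² + 1)] = -(1)·(-2s)/(s² + 1)² = 2s/(s² + 1)²

Final answer: 2s/(s² + 1)²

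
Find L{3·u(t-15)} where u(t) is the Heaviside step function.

L{u(t-a)} = e^(-as)/s. Here a=15, so L{u(t-15)} = e^(-15s)/s, and L{3·u(t-15)} = 3·e^(-15s)/s

Final answer: 3·e^(-15s)/s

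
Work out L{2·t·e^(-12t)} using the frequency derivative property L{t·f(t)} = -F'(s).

L{e^(-12t)} = 1/(s+12). By frequency derivative: L{t·e^(-12t)} = -d/ds[1/(s+12)] = -(-1)/(s+12)² = 1/(s+12)². Then L{2·t·e^(-12t)} = 2·1/(s+12)² = 2/(s+12)²

Final answer: 2/(s+12)²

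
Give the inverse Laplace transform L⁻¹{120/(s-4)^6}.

L⁻¹{n!/(s-a)^(n+1)} = t^n·e^(at), so L⁻¹{120/(s-4)^6} = t^5·e^(4t)

Final answer: t^5·e^(4t)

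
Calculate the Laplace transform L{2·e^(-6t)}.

L{e^(at)} = 1/(s-a), so L{e^(-6t)} = 1/(s+6). Then L{2·e^(-6t)} = 2/(s+6)

Final answer: 2/(s+6)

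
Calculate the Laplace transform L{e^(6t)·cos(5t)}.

L{e^(at)·cos(ωt)} = (s-a)/((s-a)² + ω²), so L{e^(6t)·cos(5t)} = (s-6)/((s-6)² + 25)

Final answer: (s-6)/((s-6)² + 25)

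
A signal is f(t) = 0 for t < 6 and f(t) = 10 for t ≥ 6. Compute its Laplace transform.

f(t) = 10·u(t-6). L{u(t-6)} = e^(-6s)/s, so L{f(t)} = 10·e^(-6s)/s

Final answer: 10·e^(-6s)/s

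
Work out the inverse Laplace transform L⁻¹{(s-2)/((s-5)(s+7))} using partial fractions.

Using partial fractions, f(t) = (3e^(5t) + 9e^(-7t))/12

Final answer: (3e^(5t) + 9e^(-7t))/12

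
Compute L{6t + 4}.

L{6t + 4} = 6·L{t} + 4·L{1} = 6/s² + 4/s

Final answer: 6/s² + 4/s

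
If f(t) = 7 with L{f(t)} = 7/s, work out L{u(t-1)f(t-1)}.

Time shift theorem: L{u(t-a)f(t-a)} = e^(-as)F(s). Here a=1, F(s) = 7/s, so L{u(t-1)f(t-1)} = e^(-s)·7/s

Final answer: e^(-s)·7/s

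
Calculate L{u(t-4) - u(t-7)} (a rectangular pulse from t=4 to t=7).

L{u(t-a)} = e^(-as)/s. L{u(t-4) - u(t-7)} = (e^(-4s) - e^(-7s))/s

Final answer: (e^(-4s) - e^(-7s))/s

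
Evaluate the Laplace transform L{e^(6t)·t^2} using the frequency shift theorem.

L{e^(at)·t^n} = n!/(s-a)^(n+1), so L{e^(6t)·t^2} = 2/(s-6)^3

Final answer: 2/(s-6)^3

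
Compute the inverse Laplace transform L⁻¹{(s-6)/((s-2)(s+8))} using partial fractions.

Using partial fractions, f(t) = (-4e^(2t) + 14e^(-8t))/10

Final answer: (-4e^(2t) + 14e^(-8t))/10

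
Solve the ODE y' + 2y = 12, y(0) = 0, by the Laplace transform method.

sY + 2Y = 12/s. Y = 12/(s(s+2)). Partial fractions: Y = 6/s - 6/(s+2)

Final answer: y(t) = 6(1 - e^(-2t))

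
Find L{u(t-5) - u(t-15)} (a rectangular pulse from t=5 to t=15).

L{u(t-a)} = e^(-as)/s. L{u(t-5) - u(t-15)} = (e^(-5s) - e^(-15s))/s

Final answer: (e^(-5s) - e^(-15s))/s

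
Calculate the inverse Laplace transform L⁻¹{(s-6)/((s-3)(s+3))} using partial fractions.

Using partial fractions, f(t) = (-3e^(3t) + 9e^(-3t))/6

Final answer: (-3e^(3t) + 9e^(-3t))/6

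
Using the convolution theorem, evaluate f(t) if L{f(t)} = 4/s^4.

4/s^4 = (4/s)·(1/s^3) = L{4}·L{t^2/2}. By convolution, f(t) = 4*t^2/2 = ∫₀ᵗ 4·τ^2/2 dτ = 4·t^3/6

Final answer: 4·t^3/6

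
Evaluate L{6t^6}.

L{t^n} = n!/s^(n+1). So L{6t^6} = 6·6!/s^7 = 4320/s^7

Final answer: 4320/s^7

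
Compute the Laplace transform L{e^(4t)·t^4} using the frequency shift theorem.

L{e^(at)·t^n} = n!/(s-a)^(n+1), so L{e^(4t)·t^4} = 24/(s-4)^5

Final answer: 24/(s-4)^5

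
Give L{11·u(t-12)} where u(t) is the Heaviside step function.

L{u(t-a)} = e^(-as)/s. Here a=12, so L{u(t-12)} = e^(-12s)/s, and L{11·u(t-12)} = 11·e^(-12s)/s

Final answer: 11·e^(-12s)/s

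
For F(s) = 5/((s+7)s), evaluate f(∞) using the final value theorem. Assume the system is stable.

f(∞) = lim_{s→0} sF(s) = lim_{s→0} 5/(s+7) = 5/7

Final answer: 5/7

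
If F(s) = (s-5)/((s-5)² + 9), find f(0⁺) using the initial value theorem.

f(0⁺) = lim_{s→∞} sF(s) = lim_{s→∞} s(s-5)/((s-5)² + 9) = 1

Final answer: 1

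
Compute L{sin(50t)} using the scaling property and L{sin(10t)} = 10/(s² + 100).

Using L{f(at)} = (1/a)F(s/a) with a=5: L{sin(50t)} = (1/5) · 10/((s/5)² + 100) = (1/5) · 10·25/(s² + 2500) = 50/(s² + 2500)

Final answer: 50/(s² + 2500)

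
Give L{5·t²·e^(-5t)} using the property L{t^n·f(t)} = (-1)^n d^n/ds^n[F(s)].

L{e^(-5t)} = 1/(s+5). d/ds[1/(s+5)] = -1/(s+5)². d²/ds²[1/(s+5)] = 2/(s+5)³. So L{t²·e^(-5t)} = (-1)² · 2/(s+5)³ = 2/(s+5)³. Then L{5·t²·e^(-5t)} = 5·2/(s+5)³ = 10/(s+5)³

Final answer: 10/(s+5)³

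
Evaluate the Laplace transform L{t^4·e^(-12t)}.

L{t^n·e^(at)} = n!/(s-a)^(n+1), so L{t^4·e^(-12t)} = 24/(s+12)^5

Final answer: 24/(s+12)^5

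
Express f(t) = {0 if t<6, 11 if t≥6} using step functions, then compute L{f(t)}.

f(t) = 11·u(t-6). L{u(t-6)} = e^(-6s)/s, so L{f(t)} = 11·e^(-6s)/s

Final answer: 11·e^(-6s)/s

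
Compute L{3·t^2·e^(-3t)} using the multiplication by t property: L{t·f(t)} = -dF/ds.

Using L{t^n·e^(at)} = n!/(s-a)^(n+1), L{t^2·e^(-3t)} = 2/(s+3)^3, so L{3·t^2·e^(-3t)} = 3·2/(s+3)^3 = 6/(s+3)^3

Final answer: 6/(s+3)^3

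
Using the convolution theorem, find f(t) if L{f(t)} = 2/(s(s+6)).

2/(s(s+6)) = (2/s)·(1/(s+6)) = L{2}·L{e^(-6t)}. By convolution, f(t) = 2*e^(-6t) = ∫₀ᵗ 2·e^(-6τ) dτ = 2·(1 - e^(-6t))/6

Final answer: 2·(1 - e^(-6t))/6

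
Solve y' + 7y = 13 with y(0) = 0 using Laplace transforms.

sY + 7Y = 13/s. Y = 13/(s(s+7)). Partial fractions: Y = 13/7/s - 13/7/(s+7)

Final answer: y(t) = 13/7(1 - e^(-7t))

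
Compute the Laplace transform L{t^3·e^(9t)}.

L{t^n·e^(at)} = n!/(s-a)^(n+1), so L{t^3·e^(9t)} = 6/(s-9)^4

Final answer: 6/(s-9)^4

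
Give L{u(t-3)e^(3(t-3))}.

u(t-a)f(t-a) with f(t)=e^(3t). L{e^(3t)} = 1/(s-3). By time shift: e^(-3s)/(s-3)

Final answer: e^(-3s)/(s-3)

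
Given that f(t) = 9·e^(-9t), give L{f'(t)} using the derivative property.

f(0) = 9, F(s) = 9/(s+9). L{f'(t)} = s·F(s) - f(0) = 9s/(s+9) - 9 = (9s - 9(s+9))/(s+9) = -81/(s+9)

Final answer: -81/(s+9)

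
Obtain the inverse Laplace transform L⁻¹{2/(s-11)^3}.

L⁻¹{n!/(s-a)^(n+1)} = t^n·e^(at), so L⁻¹{2/(s-11)^3} = t^2·e^(11t)

Final answer: t^2·e^(11t)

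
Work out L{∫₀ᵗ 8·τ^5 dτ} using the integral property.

L{∫₀ᵗ f(τ)dτ} = F(s)/s with f(t) = 8t^5. F(s) = 960/s^6, so L{∫₀ᵗ 8·τ^5 dτ} = (960/s^6)/s = 960/s^7. (Check: ∫₀ᵗ 8·τ^5 dτ = 8t^6/6.)

Final answer: 960/s^7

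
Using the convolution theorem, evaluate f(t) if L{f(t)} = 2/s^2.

2/s^2 = (2/s)·(1/s) = L{2}·L{1}. By convolution, f(t) = 2*1 = ∫₀ᵗ 2·1 dτ = 2·t

Final answer: 2·t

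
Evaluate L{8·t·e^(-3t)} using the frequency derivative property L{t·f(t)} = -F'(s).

L{e^(-3t)} = 1/(s+3). By frequency derivative: L{t·e^(-3t)} = -d/ds[1/(s+3)] = -(-1)/(s+3)² = 1/(s+3)². Then L{8·t·e^(-3t)} = 8·1/(s+3)² = 8/(s+3)²

Final answer: 8/(s+3)²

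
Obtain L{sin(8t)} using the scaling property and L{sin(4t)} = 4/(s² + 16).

Using L{f(at)} = (1/a)F(s/a) with a=2: L{sin(8t)} = (1/2) · 4/((s/2)² + 16) = (1/2) · 4·4/(s² + 64) = 8/(s² + 64)

Final answer: 8/(s² + 64)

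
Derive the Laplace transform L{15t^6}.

L{15t^6} = 15 · L{t^6} = 15 · 720/s^7 = 10800/s^7

Final answer: 10800/s^7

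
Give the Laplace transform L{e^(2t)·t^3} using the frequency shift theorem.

L{e^(at)·t^n} = n!/(s-a)^(n+1), so L{e^(2t)·t^3} = 6/(s-2)^4

Final answer: 6/(s-2)^4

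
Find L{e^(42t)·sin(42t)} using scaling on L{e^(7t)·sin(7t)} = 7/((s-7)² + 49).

Scaling with a=6: L{e^(42t)·sin(42t)} = (1/6) · 7/((s/6-7)² + 49). Simplifying: 42/((s-42)² + 1764)

Final answer: 42/((s-42)² + 1764)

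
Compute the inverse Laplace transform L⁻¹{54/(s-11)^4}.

L⁻¹{n!/(s-a)^(n+1)} = t^n·e^(at) with n=3, a=11. So L⁻¹{6/(s-11)^4} = t^3·e^(11t), and L⁻¹{54/(s-11)^4} = (54/6)·t^3·e^(11t) = 9·t^3·e^(11t)

Final answer: 9·t^3·e^(11t)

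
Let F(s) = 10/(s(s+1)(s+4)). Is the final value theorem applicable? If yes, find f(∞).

Poles of sF(s) = 10/((s+1)(s+4)) are at s = -1 and s = -4, both in the left half-plane. Theorem applies. f(∞) = lim_{s→0} sF(s) = 10/(1·4) = 5/2

Final answer: 5/2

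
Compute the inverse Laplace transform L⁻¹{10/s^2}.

L⁻¹{n!/s^(n+1)} = t^n with n=1. So L⁻¹{1/s^2} = t, and L⁻¹{10/s^2} = (10/1)·t = 10·t

Final answer: 10·t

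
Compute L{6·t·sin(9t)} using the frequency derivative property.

L{sin(9t)} = 9/(s² + 81). By L{t·f(t)} = -F'(s): -d/ds[9/(s² + 81)] = -(9)·(-2s)/(s² + 81)² = 18s/(s² + 81)². Then L{6·t·sin(9t)} = 6·18s/(s² + 81)² = 108s/(s² + 81)²

Final answer: 108s/(s² + 81)²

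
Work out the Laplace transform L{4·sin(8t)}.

L{sin(ωt)} = ω/(s² + ω²), so L{sin(8t)} = 8/(s² + 64). Then L{4·sin(8t)} = 4·8/(s² + 64) = 32/(s² + 64)

Final answer: 32/(s² + 64)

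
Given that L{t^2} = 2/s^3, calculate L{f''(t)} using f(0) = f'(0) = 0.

L{f''(t)} = s²F(s) - sf(0) - f'(0) = s²·2/s^3 - 0 - 0 = 2/s

Final answer: 2/s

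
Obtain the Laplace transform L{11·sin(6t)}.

L{sin(ωt)} = ω/(s² + ω²), so L{sin(6t)} = 6/(s² + 36). Then L{11·sin(6t)} = 11·6/(s² + 36) = 66/(s² + 36)

Final answer: 66/(s² + 36)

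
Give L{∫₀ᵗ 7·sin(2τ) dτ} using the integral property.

L{∫₀ᵗ f(τ)dτ} = F(s)/s with F(s) = 14/(s² + 4), so the result is (14/(s² + 4))/s = 14/(s(s² + 4))

Final answer: 14/(s(s² + 4))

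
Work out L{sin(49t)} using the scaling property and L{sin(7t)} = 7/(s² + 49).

Using L{f(at)} = (1/a)F(s/a) with a=7: L{sin(49t)} = (1/7) · 7/((s/7)² + 49) = (1/7) · 7·49/(s² + 2401) = 49/(s² + 2401)

Final answer: 49/(s² + 2401)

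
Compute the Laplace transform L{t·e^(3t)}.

L{t^n·e^(at)} = n!/(s-a)^(n+1), so L{t·e^(3t)} = 1/(s-3)^2

Final answer: 1/(s-3)^2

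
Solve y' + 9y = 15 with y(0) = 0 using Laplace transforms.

sY + 9Y = 15/s. Y = 15/(s(s+9)). Partial fractions: Y = 5/3/s - 5/3/(s+9)

Final answer: y(t) = 5/3(1 - e^(-9t))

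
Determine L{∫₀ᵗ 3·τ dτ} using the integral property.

L{∫₀ᵗ f(τ)dτ} = F(s)/s with f(t) = 3t. F(s) = 3/s^2, so L{∫₀ᵗ 3·τ dτ} = (3/s^2)/s = 3/s^3. (Check: ∫₀ᵗ 3·τ dτ = 3t^2/2.)

Final answer: 3/s^3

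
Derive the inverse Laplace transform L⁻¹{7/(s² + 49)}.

L⁻¹{7/(s² + 49)} = sin(7t)

Final answer: sin(7t)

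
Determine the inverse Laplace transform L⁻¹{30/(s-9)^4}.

L⁻¹{n!/(s-a)^(n+1)} = t^n·e^(at) with n=3, a=9. So L⁻¹{6/(s-9)^4} = t^3·e^(9t), and L⁻¹{30/(s-9)^4} = (30/6)·t^3·e^(9t) = 5·t^3·e^(9t)

Final answer: 5·t^3·e^(9t)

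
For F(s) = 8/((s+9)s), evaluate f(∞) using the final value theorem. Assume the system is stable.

f(∞) = lim_{s→0} sF(s) = lim_{s→0} 8/(s+9) = 8/9

Final answer: 8/9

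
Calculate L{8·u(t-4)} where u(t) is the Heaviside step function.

L{u(t-a)} = e^(-as)/s. Here a=4, so L{u(t-4)} = e^(-4s)/s, and L{8·u(t-4)} = 8·e^(-4s)/s

Final answer: 8·e^(-4s)/s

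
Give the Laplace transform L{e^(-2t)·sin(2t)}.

L{e^(at)·sin(ωt)} = ω/((s-a)² + ω²), so L{e^(-2t)·sin(2t)} = 2/((s+2)² + 4)

Final answer: 2/((s+2)² + 4)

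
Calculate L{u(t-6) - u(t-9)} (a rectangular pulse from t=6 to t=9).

L{u(t-a)} = e^(-as)/s. L{u(t-6) - u(t-9)} = (e^(-6s) - e^(-9s))/s

Final answer: (e^(-6s) - e^(-9s))/s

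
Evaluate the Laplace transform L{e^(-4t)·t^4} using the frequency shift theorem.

L{e^(at)·t^n} = n!/(s-a)^(n+1), so L{e^(-4t)·t^4} = 24/(s+4)^5

Final answer: 24/(s+4)^5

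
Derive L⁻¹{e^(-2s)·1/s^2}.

L⁻¹{1/s^2} = t. By the time shift theorem, L⁻¹{e^(-as)F(s)} = u(t-a)f(t-a) with a=2, so L⁻¹{e^(-2s)·1/s^2} = u(t-2)·(t-2)

Final answer: u(t-2)·(t-2)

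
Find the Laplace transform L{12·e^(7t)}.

L{e^(at)} = 1/(s-a), so L{e^(7t)} = 1/(s-7). Then L{12·e^(7t)} = 12/(s-7)

Final answer: 12/(s-7)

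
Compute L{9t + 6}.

L{9t + 6} = 9·L{t} + 6·L{1} = 9/s² + 6/s

Final answer: 9/s² + 6/s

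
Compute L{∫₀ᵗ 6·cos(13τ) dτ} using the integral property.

L{∫₀ᵗ f(τ)dτ} = F(s)/s with F(s) = 6s/(s² + 169), so the result is (6s/(s² + 169))/s = 6/(s² + 169)

Final answer: 6/(s² + 169)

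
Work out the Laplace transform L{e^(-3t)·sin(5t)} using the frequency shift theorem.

Frequency shift: L{e^(at)f(t)} = F(s-a). L{e^(-3t)·sin(5t)} = 5/((s+3)² + 25)

Final answer: 5/((s+3)² + 25)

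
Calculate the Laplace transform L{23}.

L{23} = 23 · L{1} = 23/s

Final answer: 23/s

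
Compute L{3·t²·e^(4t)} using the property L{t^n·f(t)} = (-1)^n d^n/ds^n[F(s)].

L{e^(4t)} = 1/(s-4). d/ds[1/(s-4)] = -1/(s-4)². d²/ds²[1/(s-4)] = 2/(s-4)³. So L{t²·e^(4t)} = (-1)² · 2/(s-4)³ = 2/(s-4)³. Then L{3·t²·e^(4t)} = 3·2/(s-4)³ = 6/(s-4)³

Final answer: 6/(s-4)³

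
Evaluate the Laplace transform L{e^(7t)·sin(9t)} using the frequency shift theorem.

Frequency shift: L{e^(at)f(t)} = F(s-a). L{e^(7t)·sin(9t)} = 9/((s-7)² + 81)

Final answer: 9/((s-7)² + 81)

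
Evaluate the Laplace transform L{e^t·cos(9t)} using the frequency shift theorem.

Frequency shift: L{e^(at)f(t)} = F(s-a). L{e^t·cos(9t)} = (s-1)/((s-1)² + 81)

Final answer: (s-1)/((s-1)² + 81)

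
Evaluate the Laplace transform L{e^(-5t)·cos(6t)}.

L{e^(at)·cos(ωt)} = (s-a)/((s-a)² + ω²), so L{e^(-5t)·cos(6t)} = (s+5)/((s+5)² + 36)

Final answer: (s+5)/((s+5)² + 36)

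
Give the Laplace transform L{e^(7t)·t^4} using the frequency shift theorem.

L{e^(at)·t^n} = n!/(s-a)^(n+1), so L{e^(7t)·t^4} = 24/(s-7)^5

Final answer: 24/(s-7)^5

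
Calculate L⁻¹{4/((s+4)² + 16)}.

Form: b/((s-a)² + b²) → e^(at)sin(bt). With a=-4, b=4

Final answer: e^(-4t)·sin(4t)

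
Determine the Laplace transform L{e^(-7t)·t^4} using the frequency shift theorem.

L{e^(at)·t^n} = n!/(s-a)^(n+1), so L{e^(-7t)·t^4} = 24/(s+7)^5

Final answer: 24/(s+7)^5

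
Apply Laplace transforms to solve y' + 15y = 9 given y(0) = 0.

sY + 15Y = 9/s. Y = 9/(s(s+15)). Partial fractions: Y = 3/5/s - 3/5/(s+15)

Final answer: y(t) = 3/5(1 - e^(-15t))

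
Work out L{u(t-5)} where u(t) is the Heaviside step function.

L{u(t-a)} = e^(-as)/s. Here a=5, so L{u(t-5)} = e^(-5s)/s

Final answer: e^(-5s)/s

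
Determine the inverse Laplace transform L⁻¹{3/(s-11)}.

L⁻¹{1/(s-a)} = e^(at), so L⁻¹{1/(s-11)} = e^(11t), and L⁻¹{3/(s-11)} = 3·e^(11t)

Final answer: 3·e^(11t)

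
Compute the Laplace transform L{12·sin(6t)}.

L{sin(ωt)} = ω/(s² + ω²), so L{sin(6t)} = 6/(s² + 36). Then L{12·sin(6t)} = 12·6/(s² + 36) = 72/(s² + 36)

Final answer: 72/(s² + 36)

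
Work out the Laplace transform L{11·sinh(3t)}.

L{sinh(ωt)} = ω/(s² - ω²), so L{sinh(3t)} = 3/(s² - 9). Then L{11·sinh(3t)} = 11·3/(s² - 9) = 33/(s² - 9)

Final answer: 33/(s² - 9)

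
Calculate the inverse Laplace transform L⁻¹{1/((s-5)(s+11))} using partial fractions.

Decompose: A/(s-5) + B/(s+11). A = 1/16, B = -1/16. f(t) = (e^(5t) - e^(-11t))/16

Final answer: (e^(5t) - e^(-11t))/16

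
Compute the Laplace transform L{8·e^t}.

L{e^(at)} = 1/(s-a), so L{e^t} = 1/(s-1). Then L{8·e^t} = 8/(s-1)

Final answer: 8/(s-1)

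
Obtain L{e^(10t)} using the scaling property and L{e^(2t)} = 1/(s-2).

Using L{f(at)} = (1/a)F(s/a) with a=5 and f(t) = e^(2t): L{e^(10t)} = (1/5) · 1/((s/5)-2) = (1/5) · 5/(s-10) = 1/(s-10)

Final answer: 1/(s-10)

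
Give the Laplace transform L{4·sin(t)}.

L{sin(ωt)} = ω/(s² + ω²), so L{sin(t)} = 1/(s² + 1). Then L{4·sin(t)} = 4·1/(s² + 1) = 4/(s² + 1)

Final answer: 4/(s² + 1)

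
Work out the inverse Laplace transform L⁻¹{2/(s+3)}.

L⁻¹{1/(s-a)} = e^(at), so L⁻¹{1/(s+3)} = e^(-3t), and L⁻¹{2/(s+3)} = 2·e^(-3t)

Final answer: 2·e^(-3t)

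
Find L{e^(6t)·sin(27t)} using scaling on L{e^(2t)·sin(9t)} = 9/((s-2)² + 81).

Scaling with a=3: L{e^(6t)·sin(27t)} = (1/3) · 9/((s/3-2)² + 81). Simplifying: 27/((s-6)² + 729)

Final answer: 27/((s-6)² + 729)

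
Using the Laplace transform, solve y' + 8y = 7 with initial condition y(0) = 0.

sY + 8Y = 7/s. Y = 7/(s(s+8)). Partial fractions: Y = 7/8/s - 7/8/(s+8)

Final answer: y(t) = 7/8(1 - e^(-8t))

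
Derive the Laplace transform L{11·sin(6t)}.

L{sin(ωt)} = ω/(s² + ω²), so L{sin(6t)} = 6/(s² + 36). Then L{11·sin(6t)} = 11·6/(s² + 36) = 66/(s² + 36)

Final answer: 66/(s² + 36)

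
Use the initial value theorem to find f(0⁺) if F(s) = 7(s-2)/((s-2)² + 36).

f(0⁺) = lim_{s→∞} sF(s) = lim_{s→∞} 7s(s-2)/((s-2)² + 36) = 7

Final answer: 7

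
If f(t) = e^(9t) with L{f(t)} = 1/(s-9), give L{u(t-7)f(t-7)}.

Time shift theorem: L{u(t-a)f(t-a)} = e^(-as)F(s). Here a=7, F(s) = 1/(s-9), so L{u(t-7)f(t-7)} = e^(-7s)·1/(s-9)

Final answer: e^(-7s)·1/(s-9)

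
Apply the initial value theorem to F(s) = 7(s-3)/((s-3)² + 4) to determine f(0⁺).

f(0⁺) = lim_{s→∞} sF(s) = lim_{s→∞} 7s(s-3)/((s-3)² + 4) = 7

Final answer: 7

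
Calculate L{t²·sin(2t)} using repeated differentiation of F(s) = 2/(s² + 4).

F(s) = 2/(s² + 4). F'(s) = -4s/(s² + 4)². F''(s) = -4(4 - 3s²)/(s² + 4)³ = (12s² - 16)/(s² + 4)³. So L{t²·sin(2t)} = (-1)² F''(s) = (12s² - 16)/(s² + 4)³

Final answer: (12s² - 16)/(s² + 4)³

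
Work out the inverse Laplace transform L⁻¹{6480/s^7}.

L⁻¹{n!/s^(n+1)} = t^n with n=6. So L⁻¹{720/s^7} = t^6, and L⁻¹{6480/s^7} = (6480/720)·t^6 = 9·t^6

Final answer: 9·t^6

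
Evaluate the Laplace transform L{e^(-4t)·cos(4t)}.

L{e^(at)·cos(ωt)} = (s-a)/((s-a)² + ω²), so L{e^(-4t)·cos(4t)} = (s+4)/((s+4)² + 16)

Final answer: (s+4)/((s+4)² + 16)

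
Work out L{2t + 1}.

L{2t + 1} = 2·L{t} + L{1} = 2/s² + 1/s

Final answer: 2/s² + 1/s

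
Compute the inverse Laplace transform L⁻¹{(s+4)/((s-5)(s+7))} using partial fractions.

Using partial fractions, f(t) = (9e^(5t) + 3e^(-7t))/12

Final answer: (9e^(5t) + 3e^(-7t))/12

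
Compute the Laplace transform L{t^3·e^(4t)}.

L{t^n·e^(at)} = n!/(s-a)^(n+1), so L{t^3·e^(4t)} = 6/(s-4)^4

Final answer: 6/(s-4)^4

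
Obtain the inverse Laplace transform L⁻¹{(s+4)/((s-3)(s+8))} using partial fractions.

Using partial fractions, f(t) = (7e^(3t) + 4e^(-8t))/11

Final answer: (7e^(3t) + 4e^(-8t))/11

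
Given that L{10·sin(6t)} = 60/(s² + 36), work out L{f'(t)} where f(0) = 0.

L{f'(t)} = s·F(s) - f(0) = s·60/(s² + 36) - 0 = 60s/(s² + 36)

Final answer: 60s/(s² + 36)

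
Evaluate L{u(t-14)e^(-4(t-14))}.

u(t-a)f(t-a) with f(t)=e^(-4t). L{e^(-4t)} = 1/(s+4). By time shift: e^(-14s)/(s+4)

Final answer: e^(-14s)/(s+4)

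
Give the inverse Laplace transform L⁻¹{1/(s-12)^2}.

L⁻¹{n!/(s-a)^(n+1)} = t^n·e^(at), so L⁻¹{1/(s-12)^2} = t·e^(12t)

Final answer: t·e^(12t)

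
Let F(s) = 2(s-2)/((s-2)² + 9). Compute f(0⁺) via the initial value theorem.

f(0⁺) = lim_{s→∞} sF(s) = lim_{s→∞} 2s(s-2)/((s-2)² + 9) = 2

Final answer: 2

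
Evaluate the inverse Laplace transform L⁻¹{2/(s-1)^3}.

L⁻¹{n!/(s-a)^(n+1)} = t^n·e^(at), so L⁻¹{2/(s-1)^3} = t^2·e^t

Final answer: t^2·e^t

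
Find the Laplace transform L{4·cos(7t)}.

L{cos(ωt)} = s/(s² + ω²), so L{cos(7t)} = s/(s² + 49). Then L{4·cos(7t)} = 4·s/(s² + 49) = 4s/(s² + 49)

Final answer: 4s/(s² + 49)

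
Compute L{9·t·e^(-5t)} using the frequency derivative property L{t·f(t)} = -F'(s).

L{e^(-5t)} = 1/(s+5). By frequency derivative: L{t·e^(-5t)} = -d/ds[1/(s+5)] = -(-1)/(s+5)² = 1/(s+5)². Then L{9·t·e^(-5t)} = 9·1/(s+5)² = 9/(s+5)²

Final answer: 9/(s+5)²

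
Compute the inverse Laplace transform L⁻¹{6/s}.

L⁻¹{c/s} = c, so L⁻¹{6/s} = 6

Final answer: 6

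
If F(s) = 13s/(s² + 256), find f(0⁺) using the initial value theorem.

f(0⁺) = lim_{s→∞} s·13s/(s² + 256) = lim_{s→∞} 13s²/(s² + 256) = 13

Final answer: 13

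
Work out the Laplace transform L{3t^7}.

L{3t^7} = 3 · L{t^7} = 3 · 5040/s^8 = 15120/s^8

Final answer: 15120/s^8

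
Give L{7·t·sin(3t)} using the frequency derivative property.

L{sin(3t)} = 3/(s² + 9). By L{t·f(t)} = -F'(s): -d/ds[3/(s² + 9)] = -(3)·(-2s)/(s² + 9)² = 6s/(s² + 9)². Then L{7·t·sin(3t)} = 7·6s/(s² + 9)² = 42s/(s² + 9)²

Final answer: 42s/(s² + 9)²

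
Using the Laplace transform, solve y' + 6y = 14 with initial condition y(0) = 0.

sY + 6Y = 14/s. Y = 14/(s(s+6)). Partial fractions: Y = 7/3/s - 7/3/(s+6)

Final answer: y(t) = 7/3(1 - e^(-6t))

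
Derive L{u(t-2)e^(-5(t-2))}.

u(t-a)f(t-a) with f(t)=e^(-5t). L{e^(-5t)} = 1/(s+5). By time shift: e^(-2s)/(s+5)

Final answer: e^(-2s)/(s+5)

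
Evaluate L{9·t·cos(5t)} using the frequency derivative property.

L{cos(5t)} = s/(s² + 25). Derivative: d/ds[s/(s² + 25)] = [(s² + 25) - s·2s]/(s² + 25)² = (25 - s²)/(s² + 25)². So L{t·cos(5t)} = -F'(s) = (s² - 25)/(s² + 25)². Then L{9·t·cos(5t)} = 9·(s² - 25)/(s² + 25)²

Final answer: 9·(s² - 25)/(s² + 25)²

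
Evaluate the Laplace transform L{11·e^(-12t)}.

L{e^(at)} = 1/(s-a), so L{e^(-12t)} = 1/(s+12). Then L{11·e^(-12t)} = 11/(s+12)

Final answer: 11/(s+12)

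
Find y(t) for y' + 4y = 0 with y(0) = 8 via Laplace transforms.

L{y'} + 4L{y} = 0. sY - 8 + 4Y = 0. Y(s+4) = 8. Y = 8/(s+4)

Final answer: y(t) = 8e^(-4t)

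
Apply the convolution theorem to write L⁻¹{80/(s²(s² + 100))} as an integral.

80/(s²(s² + 100)) = (1/s²)·(80/(s² + 100)) = L{t}·L{8·sin(10t)}. So f(t) = t*(8·sin(10t)) = ∫₀ᵗ 8τ·sin(10(t-τ)) dτ

Final answer: ∫₀ᵗ 8τ·sin(10(t-τ)) dτ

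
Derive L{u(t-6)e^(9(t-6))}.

u(t-a)f(t-a) with f(t)=e^(9t). L{e^(9t)} = 1/(s-9). By time shift: e^(-6s)/(s-9)

Final answer: e^(-6s)/(s-9)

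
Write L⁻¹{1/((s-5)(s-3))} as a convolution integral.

1/((s-5)(s-3)) = (1/(s-5))·(1/(s-3)) = L{e^(5t)}·L{e^(3t)}. So f(t) = e^(5t)*e^(3t) = ∫₀ᵗ e^(5τ)·e^(3(t-τ)) dτ

Final answer: ∫₀ᵗ e^(5τ)·e^(3(t-τ)) dτ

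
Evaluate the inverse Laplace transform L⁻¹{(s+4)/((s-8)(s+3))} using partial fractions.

Using partial fractions, f(t) = (12e^(8t) - e^(-3t))/11

Final answer: (12e^(8t) - e^(-3t))/11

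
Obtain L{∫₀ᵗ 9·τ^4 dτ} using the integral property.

L{∫₀ᵗ f(τ)dτ} = F(s)/s with f(t) = 9t^4. F(s) = 216/s^5, so L{∫₀ᵗ 9·τ^4 dτ} = (216/s^5)/s = 216/s^6. (Check: ∫₀ᵗ 9·τ^4 dτ = 9t^5/5.)

Final answer: 216/s^6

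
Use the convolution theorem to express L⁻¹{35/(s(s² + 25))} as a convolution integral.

35/(s(s² + 25)) = (1/s)·(35/(s² + 25)) = L{1}·L{7·sin(5t)}. So f(t) = 1*(7·sin(5t)) = ∫₀ᵗ 7·sin(5τ) dτ

Final answer: ∫₀ᵗ 7·sin(5τ) dτ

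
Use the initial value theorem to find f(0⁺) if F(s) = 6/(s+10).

f(0⁺) = lim_{s→∞} s·6/(s+10) = lim_{s→∞} 6s/(s+10) = 6

Final answer: 6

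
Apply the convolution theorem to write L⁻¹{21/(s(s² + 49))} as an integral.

21/(s(s² + 49)) = (1/s)·(21/(s² + 49)) = L{1}·L{3·sin(7t)}. So f(t) = 1*(3·sin(7t)) = ∫₀ᵗ 3·sin(7τ) dτ

Final answer: ∫₀ᵗ 3·sin(7τ) dτ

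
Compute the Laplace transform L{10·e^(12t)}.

L{e^(at)} = 1/(s-a), so L{e^(12t)} = 1/(s-12). Then L{10·e^(12t)} = 10/(s-12)

Final answer: 10/(s-12)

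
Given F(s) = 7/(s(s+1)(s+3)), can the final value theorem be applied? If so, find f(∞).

Poles of sF(s) = 7/((s+1)(s+3)) are at s = -1 and s = -3, both in the left half-plane. Theorem applies. f(∞) = lim_{s→0} sF(s) = 7/(1·3) = 7/3

Final answer: 7/3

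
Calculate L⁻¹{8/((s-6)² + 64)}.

Form: b/((s-a)² + b²) → e^(at)sin(bt). With a=6, b=8

Final answer: e^(6t)·sin(8t)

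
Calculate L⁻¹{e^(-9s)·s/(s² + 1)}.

L⁻¹{s/(s² + 1)} = cos(t). By the time shift theorem, L⁻¹{e^(-as)F(s)} = u(t-a)f(t-a) with a=9, so L⁻¹{e^(-9s)·s/(s² + 1)} = u(t-9)·cos((t-9))

Final answer: u(t-9)·cos((t-9))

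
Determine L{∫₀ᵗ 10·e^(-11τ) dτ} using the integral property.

L{∫₀ᵗ f(τ)dτ} = F(s)/s with F(s) = 10/(s+11), so L{∫₀ᵗ 10·e^(-11τ) dτ} = 10/(s(s+11))

Final answer: 10/(s(s+11))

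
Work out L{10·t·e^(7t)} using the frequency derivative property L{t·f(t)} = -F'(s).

L{e^(7t)} = 1/(s-7). By frequency derivative: L{t·e^(7t)} = -d/ds[1/(s-7)] = -(-1)/(s-7)² = 1/(s-7)². Then L{10·t·e^(7t)} = 10·1/(s-7)² = 10/(s-7)²

Final answer: 10/(s-7)²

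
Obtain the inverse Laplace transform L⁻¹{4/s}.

L⁻¹{c/s} = c, so L⁻¹{4/s} = 4

Final answer: 4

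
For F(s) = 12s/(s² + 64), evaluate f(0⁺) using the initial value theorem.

f(0⁺) = lim_{s→∞} s·12s/(s² + 64) = lim_{s→∞} 12s²/(s² + 64) = 12

Final answer: 12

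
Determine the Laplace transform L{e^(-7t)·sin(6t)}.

L{e^(at)·sin(ωt)} = ω/((s-a)² + ω²), so L{e^(-7t)·sin(6t)} = 6/((s+7)² + 36)

Final answer: 6/((s+7)² + 36)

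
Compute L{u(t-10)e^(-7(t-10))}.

u(t-a)f(t-a) with f(t)=e^(-7t). L{e^(-7t)} = 1/(s+7). By time shift: e^(-10s)/(s+7)

Final answer: e^(-10s)/(s+7)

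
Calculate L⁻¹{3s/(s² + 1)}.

This is the form c·s/(s² + a²) with a = 1, c = 3. L⁻¹ = 3·cos(t)

Final answer: 3·cos(t)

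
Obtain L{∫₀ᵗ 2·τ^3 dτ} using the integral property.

L{∫₀ᵗ f(τ)dτ} = F(s)/s with f(t) = 2t^3. F(s) = 12/s^4, so L{∫₀ᵗ 2·τ^3 dτ} = (12/s^4)/s = 12/s^5. (Check: ∫₀ᵗ 2·τ^3 dτ = 2t^4/4.)

Final answer: 12/s^5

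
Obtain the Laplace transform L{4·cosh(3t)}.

L{cosh(ωt)} = s/(s² - ω²), so L{cosh(3t)} = s/(s² - 9). Then L{4·cosh(3t)} = 4·s/(s² - 9) = 4s/(s² - 9)

Final answer: 4s/(s² - 9)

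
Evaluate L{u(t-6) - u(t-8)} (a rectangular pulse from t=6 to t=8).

L{u(t-a)} = e^(-as)/s. L{u(t-6) - u(t-8)} = (e^(-6s) - e^(-8s))/s

Final answer: (e^(-6s) - e^(-8s))/s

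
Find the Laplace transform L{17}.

L{17} = 17 · L{1} = 17/s

Final answer: 17/s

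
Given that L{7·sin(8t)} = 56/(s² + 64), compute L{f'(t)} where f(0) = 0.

L{f'(t)} = s·F(s) - f(0) = s·56/(s² + 64) - 0 = 56s/(s² + 64)

Final answer: 56s/(s² + 64)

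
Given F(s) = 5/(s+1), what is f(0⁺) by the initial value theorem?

f(0⁺) = lim_{s→∞} s·5/(s+1) = lim_{s→∞} 5s/(s+1) = 5

Final answer: 5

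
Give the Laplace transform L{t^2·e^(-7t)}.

L{t^n·e^(at)} = n!/(s-a)^(n+1), so L{t^2·e^(-7t)} = 2/(s+7)^3

Final answer: 2/(s+7)^3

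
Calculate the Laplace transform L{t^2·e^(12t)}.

L{t^n·e^(at)} = n!/(s-a)^(n+1), so L{t^2·e^(12t)} = 2/(s-12)^3

Final answer: 2/(s-12)^3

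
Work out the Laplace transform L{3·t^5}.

L{t^n} = n!/s^(n+1), so L{t^5} = 120/s^6. Then L{3·t^5} = 3·120/s^6 = 360/s^6

Final answer: 360/s^6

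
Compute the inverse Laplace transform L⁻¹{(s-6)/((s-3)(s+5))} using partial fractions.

Using partial fractions, f(t) = (-3e^(3t) + 11e^(-5t))/8

Final answer: (-3e^(3t) + 11e^(-5t))/8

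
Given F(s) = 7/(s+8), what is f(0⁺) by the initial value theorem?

f(0⁺) = lim_{s→∞} s·7/(s+8) = lim_{s→∞} 7s/(s+8) = 7

Final answer: 7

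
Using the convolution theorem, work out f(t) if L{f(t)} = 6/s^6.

6/s^6 = (6/s)·(1/s^5) = L{6}·L{t^4/24}. By convolution, f(t) = 6*t^4/24 = ∫₀ᵗ 6·τ^4/24 dτ = 6·t^5/120

Final answer: 6·t^5/120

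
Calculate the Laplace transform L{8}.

L{8} = 8 · L{1} = 8/s

Final answer: 8/s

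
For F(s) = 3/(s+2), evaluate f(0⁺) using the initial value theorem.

f(0⁺) = lim_{s→∞} s·3/(s+2) = lim_{s→∞} 3s/(s+2) = 3

Final answer: 3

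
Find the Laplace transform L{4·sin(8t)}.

L{sin(ωt)} = ω/(s² + ω²), so L{sin(8t)} = 8/(s² + 64). Then L{4·sin(8t)} = 4·8/(s² + 64) = 32/(s² + 64)

Final answer: 32/(s² + 64)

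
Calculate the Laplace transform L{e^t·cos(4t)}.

L{e^(at)·cos(ωt)} = (s-a)/((s-a)² + ω²), so L{e^t·cos(4t)} = (s-1)/((s-1)² + 16)

Final answer: (s-1)/((s-1)² + 16)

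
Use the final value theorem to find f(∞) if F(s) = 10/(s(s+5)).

f(∞) = lim_{s→0} s·10/(s(s+5)) = lim_{s→0} 10/(s+5) = 10/5 = 2

Final answer: 2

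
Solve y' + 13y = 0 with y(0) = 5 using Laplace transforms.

L{y'} + 13L{y} = 0. sY - 5 + 13Y = 0. Y(s+13) = 5. Y = 5/(s+13)

Final answer: y(t) = 5e^(-13t)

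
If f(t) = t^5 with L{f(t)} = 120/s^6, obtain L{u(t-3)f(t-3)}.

Time shift theorem: L{u(t-a)f(t-a)} = e^(-as)F(s). Here a=3, F(s) = 120/s^6, so L{u(t-3)f(t-3)} = e^(-3s)·120/s^6

Final answer: e^(-3s)·120/s^6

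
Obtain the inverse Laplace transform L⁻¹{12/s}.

L⁻¹{c/s} = c, so L⁻¹{12/s} = 12

Final answer: 12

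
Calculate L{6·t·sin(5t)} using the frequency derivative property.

L{sin(5t)} = 5/(s² + 25). By L{t·f(t)} = -F'(s): -d/ds[5/(s² + 25)] = -(5)·(-2s)/(s² + 25)² = 10s/(s² + 25)². Then L{6·t·sin(5t)} = 6·10s/(s² + 25)² = 60s/(s² + 25)²

Final answer: 60s/(s² + 25)²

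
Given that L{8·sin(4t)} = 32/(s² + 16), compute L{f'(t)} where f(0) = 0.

L{f'(t)} = s·F(s) - f(0) = s·32/(s² + 16) - 0 = 32s/(s² + 16)

Final answer: 32s/(s² + 16)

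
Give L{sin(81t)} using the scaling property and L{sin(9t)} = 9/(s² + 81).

Using L{f(at)} = (1/a)F(s/a) with a=9: L{sin(81t)} = (1/9) · 9/((s/9)² + 81) = (1/9) · 9·81/(s² + 6561) = 81/(s² + 6561)

Final answer: 81/(s² + 6561)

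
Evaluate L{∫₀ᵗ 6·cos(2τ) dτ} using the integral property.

L{∫₀ᵗ f(τ)dτ} = F(s)/s with F(s) = 6s/(s² + 4), so the result is (6s/(s² + 4))/s = 6/(s² + 4)

Final answer: 6/(s² + 4)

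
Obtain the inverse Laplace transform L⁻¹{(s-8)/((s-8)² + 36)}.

Using frequency shift, L⁻¹{(s-8)/((s-8)² + 36)} = e^(8t)·cos(6t)

Final answer: e^(8t)·cos(6t)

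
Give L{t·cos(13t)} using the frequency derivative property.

L{cos(13t)} = s/(s² + 169). Derivative: d/ds[s/(s² + 169)] = [(s² + 169) - s·2s]/(s² + 169)² = (169 - s²)/(s² + 169)². So L{t·cos(13t)} = -F'(s) = (s² - 169)/(s² + 169)²

Final answer: (s² - 169)/(s² + 169)²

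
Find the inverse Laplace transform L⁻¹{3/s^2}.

L⁻¹{n!/s^(n+1)} = t^n with n=1. So L⁻¹{1/s^2} = t, and L⁻¹{3/s^2} = (3/1)·t = 3·t

Final answer: 3·t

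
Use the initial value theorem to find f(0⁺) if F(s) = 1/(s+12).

f(0⁺) = lim_{s→∞} s·1/(s+12) = lim_{s→∞} s/(s+12) = 1

Final answer: 1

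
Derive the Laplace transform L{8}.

L{8} = 8 · L{1} = 8/s

Final answer: 8/s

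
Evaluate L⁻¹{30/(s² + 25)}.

This is the form c·a/(s² + a²) with a = 5, c = 6. L⁻¹ = 6·sin(5t)

Final answer: 6·sin(5t)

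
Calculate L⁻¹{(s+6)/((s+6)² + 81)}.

Using frequency shift: L⁻¹{(s-a)/((s-a)² + b²)} = e^(at)cos(bt). Here a=-6, b=9

Final answer: e^(-6t)·cos(9t)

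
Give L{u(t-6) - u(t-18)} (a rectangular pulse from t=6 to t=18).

L{u(t-a)} = e^(-as)/s. L{u(t-6) - u(t-18)} = (e^(-6s) - e^(-18s))/s

Final answer: (e^(-6s) - e^(-18s))/s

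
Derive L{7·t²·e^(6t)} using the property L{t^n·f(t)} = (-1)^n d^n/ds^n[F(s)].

L{e^(6t)} = 1/(s-6). d/ds[1/(s-6)] = -1/(s-6)². d²/ds²[1/(s-6)] = 2/(s-6)³. So L{t²·e^(6t)} = (-1)² · 2/(s-6)³ = 2/(s-6)³. Then L{7·t²·e^(6t)} = 7·2/(s-6)³ = 14/(s-6)³

Final answer: 14/(s-6)³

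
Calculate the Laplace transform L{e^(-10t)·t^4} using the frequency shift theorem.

L{e^(at)·t^n} = n!/(s-a)^(n+1), so L{e^(-10t)·t^4} = 24/(s+10)^5

Final answer: 24/(s+10)^5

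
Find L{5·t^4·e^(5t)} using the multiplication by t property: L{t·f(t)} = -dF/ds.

Using L{t^n·e^(at)} = n!/(s-a)^(n+1), L{t^4·e^(5t)} = 24/(s-5)^5, so L{5·t^4·e^(5t)} = 5·24/(s-5)^5 = 120/(s-5)^5

Final answer: 120/(s-5)^5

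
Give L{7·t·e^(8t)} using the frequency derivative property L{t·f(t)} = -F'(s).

L{e^(8t)} = 1/(s-8). By frequency derivative: L{t·e^(8t)} = -d/ds[1/(s-8)] = -(-1)/(s-8)² = 1/(s-8)². Then L{7·t·e^(8t)} = 7·1/(s-8)² = 7/(s-8)²

Final answer: 7/(s-8)²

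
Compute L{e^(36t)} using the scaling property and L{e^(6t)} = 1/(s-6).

Using L{f(at)} = (1/a)F(s/a) with a=6 and f(t) = e^(6t): L{e^(36t)} = (1/6) · 1/((s/6)-6) = (1/6) · 6/(s-36) = 1/(s-36)

Final answer: 1/(s-36)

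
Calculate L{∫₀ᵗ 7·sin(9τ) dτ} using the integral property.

L{∫₀ᵗ f(τ)dτ} = F(s)/s with F(s) = 63/(s² + 81), so the result is (63/(s² + 81))/s = 63/(s(s² + 81))

Final answer: 63/(s(s² + 81))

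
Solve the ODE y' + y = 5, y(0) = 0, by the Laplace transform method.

sY + Y = 5/s. Y = 5/(s(s+1)). Partial fractions: Y = 5/s - 5/(s+1)

Final answer: y(t) = 5(1 - e^(-t))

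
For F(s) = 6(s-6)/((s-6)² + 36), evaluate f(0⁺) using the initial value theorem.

f(0⁺) = lim_{s→∞} sF(s) = lim_{s→∞} 6s(s-6)/((s-6)² + 36) = 6

Final answer: 6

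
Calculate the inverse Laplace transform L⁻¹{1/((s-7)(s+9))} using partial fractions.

Decompose: A/(s-7) + B/(s+9). A = 1/16, B = -1/16. f(t) = (e^(7t) - e^(-9t))/16

Final answer: (e^(7t) - e^(-9t))/16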